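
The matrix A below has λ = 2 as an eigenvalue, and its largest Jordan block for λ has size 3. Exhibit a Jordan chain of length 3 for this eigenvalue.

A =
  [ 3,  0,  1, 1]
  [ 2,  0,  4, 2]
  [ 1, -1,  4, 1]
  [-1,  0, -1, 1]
A Jordan chain for λ = 2 of length 3:
v_1 = (1, 0, 0, -1)ᵀ
v_2 = (1, 2, 1, -1)ᵀ
v_3 = (1, 0, 0, 0)ᵀ

Let N = A − (2)·I. We want v_3 with N^3 v_3 = 0 but N^2 v_3 ≠ 0; then v_{j-1} := N · v_j for j = 3, …, 2.

Pick v_3 = (1, 0, 0, 0)ᵀ.
Then v_2 = N · v_3 = (1, 2, 1, -1)ᵀ.
Then v_1 = N · v_2 = (1, 0, 0, -1)ᵀ.

Sanity check: (A − (2)·I) v_1 = (0, 0, 0, 0)ᵀ = 0. ✓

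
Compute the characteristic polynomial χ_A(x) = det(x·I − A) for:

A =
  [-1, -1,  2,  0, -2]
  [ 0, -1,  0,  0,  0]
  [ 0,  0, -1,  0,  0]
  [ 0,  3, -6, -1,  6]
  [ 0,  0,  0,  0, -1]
x^5 + 5*x^4 + 10*x^3 + 10*x^2 + 5*x + 1

Expanding det(x·I − A) (e.g. by cofactor expansion or by noting that A is similar to its Jordan form J, which has the same characteristic polynomial as A) gives
  χ_A(x) = x^5 + 5*x^4 + 10*x^3 + 10*x^2 + 5*x + 1
which factors as (x + 1)^5. The eigenvalues (with algebraic multiplicities) are λ = -1 with multiplicity 5.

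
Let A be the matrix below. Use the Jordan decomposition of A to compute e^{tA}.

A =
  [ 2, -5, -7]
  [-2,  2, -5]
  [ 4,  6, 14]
e^{tA} =
  [-t^2*exp(6*t) - 4*t*exp(6*t) + exp(6*t), -t^2*exp(6*t) - 5*t*exp(6*t), -3*t^2*exp(6*t)/2 - 7*t*exp(6*t)]
  [-2*t^2*exp(6*t) - 2*t*exp(6*t), -2*t^2*exp(6*t) - 4*t*exp(6*t) + exp(6*t), -3*t^2*exp(6*t) - 5*t*exp(6*t)]
  [2*t^2*exp(6*t) + 4*t*exp(6*t), 2*t^2*exp(6*t) + 6*t*exp(6*t), 3*t^2*exp(6*t) + 8*t*exp(6*t) + exp(6*t)]

Strategy: write A = P · J · P⁻¹ where J is a Jordan canonical form, so e^{tA} = P · e^{tJ} · P⁻¹, and e^{tJ} can be computed block-by-block.

A has Jordan form
J =
  [6, 1, 0]
  [0, 6, 1]
  [0, 0, 6]
(up to reordering of blocks).

Per-block formulas:
  For a 3×3 Jordan block J_3(6): exp(t · J_3(6)) = e^(6t)·(I + t·N + (t^2/2)·N^2), where N is the 3×3 nilpotent shift.

After assembling e^{tJ} and conjugating by P, we get:

e^{tA} =
  [-t^2*exp(6*t) - 4*t*exp(6*t) + exp(6*t), -t^2*exp(6*t) - 5*t*exp(6*t), -3*t^2*exp(6*t)/2 - 7*t*exp(6*t)]
  [-2*t^2*exp(6*t) - 2*t*exp(6*t), -2*t^2*exp(6*t) - 4*t*exp(6*t) + exp(6*t), -3*t^2*exp(6*t) - 5*t*exp(6*t)]
  [2*t^2*exp(6*t) + 4*t*exp(6*t), 2*t^2*exp(6*t) + 6*t*exp(6*t), 3*t^2*exp(6*t) + 8*t*exp(6*t) + exp(6*t)]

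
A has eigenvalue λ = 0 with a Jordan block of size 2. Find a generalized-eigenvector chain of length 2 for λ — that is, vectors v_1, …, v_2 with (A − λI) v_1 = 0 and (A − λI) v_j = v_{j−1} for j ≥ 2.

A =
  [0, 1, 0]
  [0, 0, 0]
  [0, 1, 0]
A Jordan chain for λ = 0 of length 2:
v_1 = (1, 0, 1)ᵀ
v_2 = (0, 1, 0)ᵀ

Let N = A − (0)·I. We want v_2 with N^2 v_2 = 0 but N^1 v_2 ≠ 0; then v_{j-1} := N · v_j for j = 2, …, 2.

Pick v_2 = (0, 1, 0)ᵀ.
Then v_1 = N · v_2 = (1, 0, 1)ᵀ.

Sanity check: (A − (0)·I) v_1 = (0, 0, 0)ᵀ = 0. ✓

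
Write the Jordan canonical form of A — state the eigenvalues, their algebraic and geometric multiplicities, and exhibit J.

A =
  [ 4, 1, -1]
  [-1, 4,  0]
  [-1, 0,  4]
J_3(4)

The characteristic polynomial is
  det(x·I − A) = x^3 - 12*x^2 + 48*x - 64 = (x - 4)^3

Eigenvalues and multiplicities (the geometric multiplicity of λ is n − rank(A − λI), which equals the number of Jordan blocks for λ):
  λ = 4: algebraic multiplicity = 3, geometric multiplicity = 1

Determining the block sizes for each eigenvalue:
  λ = 4: one block (gm = 1), so the single block has size am = 3 → block sizes [3]

Assembling the blocks gives a Jordan form
J =
  [4, 1, 0]
  [0, 4, 1]
  [0, 0, 4]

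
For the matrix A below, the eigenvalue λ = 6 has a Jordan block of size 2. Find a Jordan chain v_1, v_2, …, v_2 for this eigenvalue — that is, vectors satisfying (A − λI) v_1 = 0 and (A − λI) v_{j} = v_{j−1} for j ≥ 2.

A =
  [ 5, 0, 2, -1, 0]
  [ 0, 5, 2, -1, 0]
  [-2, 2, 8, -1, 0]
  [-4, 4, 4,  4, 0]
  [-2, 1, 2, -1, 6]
A Jordan chain for λ = 6 of length 2:
v_1 = (0, 0, 2, 4, 0)ᵀ
v_2 = (2, 2, 1, 0, 0)ᵀ

Let N = A − (6)·I. We want v_2 with N^2 v_2 = 0 but N^1 v_2 ≠ 0; then v_{j-1} := N · v_j for j = 2, …, 2.

Pick v_2 = (2, 2, 1, 0, 0)ᵀ.
Then v_1 = N · v_2 = (0, 0, 2, 4, 0)ᵀ.

Sanity check: (A − (6)·I) v_1 = (0, 0, 0, 0, 0)ᵀ = 0. ✓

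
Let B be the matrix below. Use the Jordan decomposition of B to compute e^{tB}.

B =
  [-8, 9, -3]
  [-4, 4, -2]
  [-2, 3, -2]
e^{tB} =
  [3*t^2*exp(-2*t) - 6*t*exp(-2*t) + exp(-2*t), -9*t^2*exp(-2*t)/2 + 9*t*exp(-2*t), -3*t*exp(-2*t)]
  [2*t^2*exp(-2*t) - 4*t*exp(-2*t), -3*t^2*exp(-2*t) + 6*t*exp(-2*t) + exp(-2*t), -2*t*exp(-2*t)]
  [-2*t*exp(-2*t), 3*t*exp(-2*t), exp(-2*t)]

Strategy: write B = P · J · P⁻¹ where J is a Jordan canonical form, so e^{tB} = P · e^{tJ} · P⁻¹, and e^{tJ} can be computed block-by-block.

B has Jordan form
J =
  [-2,  1,  0]
  [ 0, -2,  1]
  [ 0,  0, -2]
(up to reordering of blocks).

Per-block formulas:
  For a 3×3 Jordan block J_3(-2): exp(t · J_3(-2)) = e^(-2t)·(I + t·N + (t^2/2)·N^2), where N is the 3×3 nilpotent shift.

After assembling e^{tJ} and conjugating by P, we get:

e^{tB} =
  [3*t^2*exp(-2*t) - 6*t*exp(-2*t) + exp(-2*t), -9*t^2*exp(-2*t)/2 + 9*t*exp(-2*t), -3*t*exp(-2*t)]
  [2*t^2*exp(-2*t) - 4*t*exp(-2*t), -3*t^2*exp(-2*t) + 6*t*exp(-2*t) + exp(-2*t), -2*t*exp(-2*t)]
  [-2*t*exp(-2*t), 3*t*exp(-2*t), exp(-2*t)]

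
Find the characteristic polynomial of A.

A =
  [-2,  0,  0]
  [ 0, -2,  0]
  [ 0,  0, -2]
x^3 + 6*x^2 + 12*x + 8

Expanding det(x·I − A) (e.g. by cofactor expansion or by noting that A is similar to its Jordan form J, which has the same characteristic polynomial as A) gives
  χ_A(x) = x^3 + 6*x^2 + 12*x + 8
which factors as (x + 2)^3. The eigenvalues (with algebraic multiplicities) are λ = -2 with multiplicity 3.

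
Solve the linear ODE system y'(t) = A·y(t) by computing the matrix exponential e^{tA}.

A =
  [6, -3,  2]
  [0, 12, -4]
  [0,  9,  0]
e^{tA} =
  [exp(6*t), -3*t*exp(6*t), 2*t*exp(6*t)]
  [0, 6*t*exp(6*t) + exp(6*t), -4*t*exp(6*t)]
  [0, 9*t*exp(6*t), -6*t*exp(6*t) + exp(6*t)]

Strategy: write A = P · J · P⁻¹ where J is a Jordan canonical form, so e^{tA} = P · e^{tJ} · P⁻¹, and e^{tJ} can be computed block-by-block.

A has Jordan form
J =
  [6, 1, 0]
  [0, 6, 0]
  [0, 0, 6]
(up to reordering of blocks).

Per-block formulas:
  For a 1×1 block at λ = 6: exp(t · [6]) = [e^(6t)].
  For a 2×2 Jordan block J_2(6): exp(t · J_2(6)) = e^(6t)·(I + t·N), where N is the 2×2 nilpotent shift.

After assembling e^{tJ} and conjugating by P, we get:

e^{tA} =
  [exp(6*t), -3*t*exp(6*t), 2*t*exp(6*t)]
  [0, 6*t*exp(6*t) + exp(6*t), -4*t*exp(6*t)]
  [0, 9*t*exp(6*t), -6*t*exp(6*t) + exp(6*t)]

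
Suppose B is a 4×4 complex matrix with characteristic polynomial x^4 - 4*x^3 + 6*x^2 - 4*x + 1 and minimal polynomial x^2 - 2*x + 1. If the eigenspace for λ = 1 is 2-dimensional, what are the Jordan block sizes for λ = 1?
Block sizes for λ = 1: [2, 2]

Step 1 — from the characteristic polynomial, algebraic multiplicity of λ = 1 is 4. From dim ker(B − (1)·I) = 2, there are exactly 2 Jordan blocks for λ = 1.
Step 2 — from the minimal polynomial, the factor (x − 1)^2 tells us the largest block for λ = 1 has size 2.
Step 3 — with total size 4, 2 blocks, and largest block 2, the block sizes (in nonincreasing order) are [2, 2].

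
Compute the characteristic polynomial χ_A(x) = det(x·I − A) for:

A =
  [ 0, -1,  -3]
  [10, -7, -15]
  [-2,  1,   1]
x^3 + 6*x^2 + 12*x + 8

Expanding det(x·I − A) (e.g. by cofactor expansion or by noting that A is similar to its Jordan form J, which has the same characteristic polynomial as A) gives
  χ_A(x) = x^3 + 6*x^2 + 12*x + 8
which factors as (x + 2)^3. The eigenvalues (with algebraic multiplicities) are λ = -2 with multiplicity 3.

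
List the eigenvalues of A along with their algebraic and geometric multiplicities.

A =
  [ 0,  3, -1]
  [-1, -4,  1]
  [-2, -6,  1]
λ = -1: alg = 3, geom = 2

Step 1 — factor the characteristic polynomial to read off the algebraic multiplicities:
  χ_A(x) = (x + 1)^3

Step 2 — compute geometric multiplicities via the rank-nullity identity g(λ) = n − rank(A − λI):
  rank(A − (-1)·I) = 1, so dim ker(A − (-1)·I) = n − 1 = 2

Summary:
  λ = -1: algebraic multiplicity = 3, geometric multiplicity = 2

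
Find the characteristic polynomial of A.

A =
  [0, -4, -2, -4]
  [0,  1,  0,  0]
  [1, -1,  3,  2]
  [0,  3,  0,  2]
x^4 - 6*x^3 + 13*x^2 - 12*x + 4

Expanding det(x·I − A) (e.g. by cofactor expansion or by noting that A is similar to its Jordan form J, which has the same characteristic polynomial as A) gives
  χ_A(x) = x^4 - 6*x^3 + 13*x^2 - 12*x + 4
which factors as (x - 2)^2*(x - 1)^2. The eigenvalues (with algebraic multiplicities) are λ = 1 with multiplicity 2, λ = 2 with multiplicity 2.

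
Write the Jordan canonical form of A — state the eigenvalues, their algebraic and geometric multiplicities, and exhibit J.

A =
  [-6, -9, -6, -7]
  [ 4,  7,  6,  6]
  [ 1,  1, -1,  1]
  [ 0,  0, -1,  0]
J_3(-1) ⊕ J_1(3)

The characteristic polynomial is
  det(x·I − A) = x^4 - 6*x^2 - 8*x - 3 = (x - 3)*(x + 1)^3

Eigenvalues and multiplicities (the geometric multiplicity of λ is n − rank(A − λI), which equals the number of Jordan blocks for λ):
  λ = -1: algebraic multiplicity = 3, geometric multiplicity = 1
  λ = 3: algebraic multiplicity = 1, geometric multiplicity = 1

Determining the block sizes for each eigenvalue:
  λ = -1: one block (gm = 1), so the single block has size am = 3 → block sizes [3]
  λ = 3: one block (gm = 1), so the single block has size am = 1 → block sizes [1]

Assembling the blocks gives a Jordan form
J =
  [-1,  1,  0, 0]
  [ 0, -1,  1, 0]
  [ 0,  0, -1, 0]
  [ 0,  0,  0, 3]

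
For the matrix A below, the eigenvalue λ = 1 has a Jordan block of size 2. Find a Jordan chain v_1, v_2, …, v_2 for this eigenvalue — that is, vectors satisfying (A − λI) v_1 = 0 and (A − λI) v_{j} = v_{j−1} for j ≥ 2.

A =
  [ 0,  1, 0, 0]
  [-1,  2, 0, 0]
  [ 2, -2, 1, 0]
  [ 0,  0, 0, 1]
A Jordan chain for λ = 1 of length 2:
v_1 = (-1, -1, 2, 0)ᵀ
v_2 = (1, 0, 0, 0)ᵀ

Let N = A − (1)·I. We want v_2 with N^2 v_2 = 0 but N^1 v_2 ≠ 0; then v_{j-1} := N · v_j for j = 2, …, 2.

Pick v_2 = (1, 0, 0, 0)ᵀ.
Then v_1 = N · v_2 = (-1, -1, 2, 0)ᵀ.

Sanity check: (A − (1)·I) v_1 = (0, 0, 0, 0)ᵀ = 0. ✓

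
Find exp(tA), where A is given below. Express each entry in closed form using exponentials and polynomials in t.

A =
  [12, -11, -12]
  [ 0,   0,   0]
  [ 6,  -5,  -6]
e^{tA} =
  [2*exp(6*t) - 1, t - 2*exp(6*t) + 2, 2 - 2*exp(6*t)]
  [0, 1, 0]
  [exp(6*t) - 1, t - exp(6*t) + 1, 2 - exp(6*t)]

Strategy: write A = P · J · P⁻¹ where J is a Jordan canonical form, so e^{tA} = P · e^{tJ} · P⁻¹, and e^{tJ} can be computed block-by-block.

A has Jordan form
J =
  [0, 1, 0]
  [0, 0, 0]
  [0, 0, 6]
(up to reordering of blocks).

Per-block formulas:
  For a 1×1 block at λ = 6: exp(t · [6]) = [e^(6t)].
  For a 2×2 Jordan block J_2(0): exp(t · J_2(0)) = e^(0t)·(I + t·N), where N is the 2×2 nilpotent shift.

After assembling e^{tJ} and conjugating by P, we get:

e^{tA} =
  [2*exp(6*t) - 1, t - 2*exp(6*t) + 2, 2 - 2*exp(6*t)]
  [0, 1, 0]
  [exp(6*t) - 1, t - exp(6*t) + 1, 2 - exp(6*t)]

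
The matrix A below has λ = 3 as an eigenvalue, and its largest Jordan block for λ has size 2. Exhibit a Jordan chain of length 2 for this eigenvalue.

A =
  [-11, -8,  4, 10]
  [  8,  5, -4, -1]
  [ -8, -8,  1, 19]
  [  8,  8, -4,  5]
A Jordan chain for λ = 3 of length 2:
v_1 = (-8, 2, -14, -4)ᵀ
v_2 = (2, -1, 3, 0)ᵀ

Let N = A − (3)·I. We want v_2 with N^2 v_2 = 0 but N^1 v_2 ≠ 0; then v_{j-1} := N · v_j for j = 2, …, 2.

Pick v_2 = (2, -1, 3, 0)ᵀ.
Then v_1 = N · v_2 = (-8, 2, -14, -4)ᵀ.

Sanity check: (A − (3)·I) v_1 = (0, 0, 0, 0)ᵀ = 0. ✓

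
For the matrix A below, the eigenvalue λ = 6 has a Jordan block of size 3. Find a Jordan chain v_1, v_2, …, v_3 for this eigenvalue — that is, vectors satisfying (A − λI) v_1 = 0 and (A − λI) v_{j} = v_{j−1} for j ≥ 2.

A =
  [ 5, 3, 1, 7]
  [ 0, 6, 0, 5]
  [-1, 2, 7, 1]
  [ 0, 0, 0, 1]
A Jordan chain for λ = 6 of length 3:
v_1 = (-1, 0, -1, 0)ᵀ
v_2 = (3, 0, 2, 0)ᵀ
v_3 = (0, 1, 0, 0)ᵀ

Let N = A − (6)·I. We want v_3 with N^3 v_3 = 0 but N^2 v_3 ≠ 0; then v_{j-1} := N · v_j for j = 3, …, 2.

Pick v_3 = (0, 1, 0, 0)ᵀ.
Then v_2 = N · v_3 = (3, 0, 2, 0)ᵀ.
Then v_1 = N · v_2 = (-1, 0, -1, 0)ᵀ.

Sanity check: (A − (6)·I) v_1 = (0, 0, 0, 0)ᵀ = 0. ✓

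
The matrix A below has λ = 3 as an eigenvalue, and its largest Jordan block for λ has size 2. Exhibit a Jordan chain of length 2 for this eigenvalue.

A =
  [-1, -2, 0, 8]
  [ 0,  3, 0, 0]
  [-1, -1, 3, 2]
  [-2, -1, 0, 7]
A Jordan chain for λ = 3 of length 2:
v_1 = (-4, 0, -1, -2)ᵀ
v_2 = (1, 0, 0, 0)ᵀ

Let N = A − (3)·I. We want v_2 with N^2 v_2 = 0 but N^1 v_2 ≠ 0; then v_{j-1} := N · v_j for j = 2, …, 2.

Pick v_2 = (1, 0, 0, 0)ᵀ.
Then v_1 = N · v_2 = (-4, 0, -1, -2)ᵀ.

Sanity check: (A − (3)·I) v_1 = (0, 0, 0, 0)ᵀ = 0. ✓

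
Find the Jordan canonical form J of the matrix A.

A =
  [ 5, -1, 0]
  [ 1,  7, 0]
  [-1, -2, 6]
J_3(6)

The characteristic polynomial is
  det(x·I − A) = x^3 - 18*x^2 + 108*x - 216 = (x - 6)^3

Eigenvalues and multiplicities (the geometric multiplicity of λ is n − rank(A − λI), which equals the number of Jordan blocks for λ):
  λ = 6: algebraic multiplicity = 3, geometric multiplicity = 1

Determining the block sizes for each eigenvalue:
  λ = 6: one block (gm = 1), so the single block has size am = 3 → block sizes [3]

Assembling the blocks gives a Jordan form
J =
  [6, 1, 0]
  [0, 6, 1]
  [0, 0, 6]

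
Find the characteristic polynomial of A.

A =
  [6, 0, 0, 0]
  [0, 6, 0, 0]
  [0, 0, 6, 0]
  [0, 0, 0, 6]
x^4 - 24*x^3 + 216*x^2 - 864*x + 1296

Expanding det(x·I − A) (e.g. by cofactor expansion or by noting that A is similar to its Jordan form J, which has the same characteristic polynomial as A) gives
  χ_A(x) = x^4 - 24*x^3 + 216*x^2 - 864*x + 1296
which factors as (x - 6)^4. The eigenvalues (with algebraic multiplicities) are λ = 6 with multiplicity 4.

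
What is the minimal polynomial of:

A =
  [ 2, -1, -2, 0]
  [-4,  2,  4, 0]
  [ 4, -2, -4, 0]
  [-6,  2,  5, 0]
x^2

The characteristic polynomial is χ_A(x) = x^4, so the eigenvalues are known. The minimal polynomial is
  m_A(x) = Π_λ (x − λ)^{k_λ}
where k_λ is the size of the *largest* Jordan block for λ (equivalently, the smallest k with (A − λI)^k v = 0 for every generalised eigenvector v of λ).

  λ = 0: largest Jordan block has size 2, contributing (x − 0)^2

So m_A(x) = x^2 = x^2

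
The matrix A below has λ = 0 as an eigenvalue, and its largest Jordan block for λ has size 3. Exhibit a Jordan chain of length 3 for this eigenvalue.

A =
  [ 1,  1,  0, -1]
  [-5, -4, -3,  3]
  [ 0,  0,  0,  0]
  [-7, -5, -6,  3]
A Jordan chain for λ = 0 of length 3:
v_1 = (3, -6, 0, -3)ᵀ
v_2 = (1, -5, 0, -7)ᵀ
v_3 = (1, 0, 0, 0)ᵀ

Let N = A − (0)·I. We want v_3 with N^3 v_3 = 0 but N^2 v_3 ≠ 0; then v_{j-1} := N · v_j for j = 3, …, 2.

Pick v_3 = (1, 0, 0, 0)ᵀ.
Then v_2 = N · v_3 = (1, -5, 0, -7)ᵀ.
Then v_1 = N · v_2 = (3, -6, 0, -3)ᵀ.

Sanity check: (A − (0)·I) v_1 = (0, 0, 0, 0)ᵀ = 0. ✓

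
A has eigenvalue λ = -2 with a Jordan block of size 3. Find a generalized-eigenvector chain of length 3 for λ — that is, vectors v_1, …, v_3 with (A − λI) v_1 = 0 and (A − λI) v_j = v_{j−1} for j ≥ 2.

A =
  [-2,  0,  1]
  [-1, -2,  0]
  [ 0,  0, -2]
A Jordan chain for λ = -2 of length 3:
v_1 = (0, -1, 0)ᵀ
v_2 = (1, 0, 0)ᵀ
v_3 = (0, 0, 1)ᵀ

Let N = A − (-2)·I. We want v_3 with N^3 v_3 = 0 but N^2 v_3 ≠ 0; then v_{j-1} := N · v_j for j = 3, …, 2.

Pick v_3 = (0, 0, 1)ᵀ.
Then v_2 = N · v_3 = (1, 0, 0)ᵀ.
Then v_1 = N · v_2 = (0, -1, 0)ᵀ.

Sanity check: (A − (-2)·I) v_1 = (0, 0, 0)ᵀ = 0. ✓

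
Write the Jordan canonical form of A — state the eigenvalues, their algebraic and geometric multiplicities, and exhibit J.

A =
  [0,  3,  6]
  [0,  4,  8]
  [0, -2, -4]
J_2(0) ⊕ J_1(0)

The characteristic polynomial is
  det(x·I − A) = x^3

Eigenvalues and multiplicities (the geometric multiplicity of λ is n − rank(A − λI), which equals the number of Jordan blocks for λ):
  λ = 0: algebraic multiplicity = 3, geometric multiplicity = 2

Determining the block sizes for each eigenvalue:
  λ = 0: 2 blocks summing to 3 forces exactly one block of size 2 and the rest size 1 → block sizes [2, 1]

Assembling the blocks gives a Jordan form
J =
  [0, 1, 0]
  [0, 0, 0]
  [0, 0, 0]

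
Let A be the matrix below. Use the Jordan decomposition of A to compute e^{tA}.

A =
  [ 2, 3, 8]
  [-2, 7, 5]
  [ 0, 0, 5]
e^{tA} =
  [-2*exp(5*t) + 3*exp(4*t), 3*exp(5*t) - 3*exp(4*t), -t*exp(5*t) + 9*exp(5*t) - 9*exp(4*t)]
  [-2*exp(5*t) + 2*exp(4*t), 3*exp(5*t) - 2*exp(4*t), -t*exp(5*t) + 6*exp(5*t) - 6*exp(4*t)]
  [0, 0, exp(5*t)]

Strategy: write A = P · J · P⁻¹ where J is a Jordan canonical form, so e^{tA} = P · e^{tJ} · P⁻¹, and e^{tJ} can be computed block-by-block.

A has Jordan form
J =
  [4, 0, 0]
  [0, 5, 1]
  [0, 0, 5]
(up to reordering of blocks).

Per-block formulas:
  For a 1×1 block at λ = 4: exp(t · [4]) = [e^(4t)].
  For a 2×2 Jordan block J_2(5): exp(t · J_2(5)) = e^(5t)·(I + t·N), where N is the 2×2 nilpotent shift.

After assembling e^{tJ} and conjugating by P, we get:

e^{tA} =
  [-2*exp(5*t) + 3*exp(4*t), 3*exp(5*t) - 3*exp(4*t), -t*exp(5*t) + 9*exp(5*t) - 9*exp(4*t)]
  [-2*exp(5*t) + 2*exp(4*t), 3*exp(5*t) - 2*exp(4*t), -t*exp(5*t) + 6*exp(5*t) - 6*exp(4*t)]
  [0, 0, exp(5*t)]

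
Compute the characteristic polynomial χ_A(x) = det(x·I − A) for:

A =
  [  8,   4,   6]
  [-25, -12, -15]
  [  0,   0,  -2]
x^3 + 6*x^2 + 12*x + 8

Expanding det(x·I − A) (e.g. by cofactor expansion or by noting that A is similar to its Jordan form J, which has the same characteristic polynomial as A) gives
  χ_A(x) = x^3 + 6*x^2 + 12*x + 8
which factors as (x + 2)^3. The eigenvalues (with algebraic multiplicities) are λ = -2 with multiplicity 3.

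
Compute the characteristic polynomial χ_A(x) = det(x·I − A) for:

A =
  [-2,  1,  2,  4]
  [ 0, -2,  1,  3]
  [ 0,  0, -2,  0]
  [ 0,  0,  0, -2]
x^4 + 8*x^3 + 24*x^2 + 32*x + 16

Expanding det(x·I − A) (e.g. by cofactor expansion or by noting that A is similar to its Jordan form J, which has the same characteristic polynomial as A) gives
  χ_A(x) = x^4 + 8*x^3 + 24*x^2 + 32*x + 16
which factors as (x + 2)^4. The eigenvalues (with algebraic multiplicities) are λ = -2 with multiplicity 4.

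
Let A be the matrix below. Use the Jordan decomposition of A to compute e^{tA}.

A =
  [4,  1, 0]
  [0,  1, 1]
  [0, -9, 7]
e^{tA} =
  [exp(4*t), -3*t^2*exp(4*t)/2 + t*exp(4*t), t^2*exp(4*t)/2]
  [0, -3*t*exp(4*t) + exp(4*t), t*exp(4*t)]
  [0, -9*t*exp(4*t), 3*t*exp(4*t) + exp(4*t)]

Strategy: write A = P · J · P⁻¹ where J is a Jordan canonical form, so e^{tA} = P · e^{tJ} · P⁻¹, and e^{tJ} can be computed block-by-block.

A has Jordan form
J =
  [4, 1, 0]
  [0, 4, 1]
  [0, 0, 4]
(up to reordering of blocks).

Per-block formulas:
  For a 3×3 Jordan block J_3(4): exp(t · J_3(4)) = e^(4t)·(I + t·N + (t^2/2)·N^2), where N is the 3×3 nilpotent shift.

After assembling e^{tJ} and conjugating by P, we get:

e^{tA} =
  [exp(4*t), -3*t^2*exp(4*t)/2 + t*exp(4*t), t^2*exp(4*t)/2]
  [0, -3*t*exp(4*t) + exp(4*t), t*exp(4*t)]
  [0, -9*t*exp(4*t), 3*t*exp(4*t) + exp(4*t)]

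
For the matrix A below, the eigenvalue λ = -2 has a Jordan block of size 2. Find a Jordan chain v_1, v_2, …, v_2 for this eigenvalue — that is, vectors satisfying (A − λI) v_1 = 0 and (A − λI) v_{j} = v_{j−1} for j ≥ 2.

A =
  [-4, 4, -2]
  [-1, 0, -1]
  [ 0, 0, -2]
A Jordan chain for λ = -2 of length 2:
v_1 = (-2, -1, 0)ᵀ
v_2 = (1, 0, 0)ᵀ

Let N = A − (-2)·I. We want v_2 with N^2 v_2 = 0 but N^1 v_2 ≠ 0; then v_{j-1} := N · v_j for j = 2, …, 2.

Pick v_2 = (1, 0, 0)ᵀ.
Then v_1 = N · v_2 = (-2, -1, 0)ᵀ.

Sanity check: (A − (-2)·I) v_1 = (0, 0, 0)ᵀ = 0. ✓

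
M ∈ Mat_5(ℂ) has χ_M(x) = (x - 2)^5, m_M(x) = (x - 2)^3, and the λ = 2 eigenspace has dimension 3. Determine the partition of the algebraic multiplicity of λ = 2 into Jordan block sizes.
Block sizes for λ = 2: [3, 1, 1]

Step 1 — from the characteristic polynomial, algebraic multiplicity of λ = 2 is 5. From dim ker(M − (2)·I) = 3, there are exactly 3 Jordan blocks for λ = 2.
Step 2 — from the minimal polynomial, the factor (x − 2)^3 tells us the largest block for λ = 2 has size 3.
Step 3 — with total size 5, 3 blocks, and largest block 3, the block sizes (in nonincreasing order) are [3, 1, 1].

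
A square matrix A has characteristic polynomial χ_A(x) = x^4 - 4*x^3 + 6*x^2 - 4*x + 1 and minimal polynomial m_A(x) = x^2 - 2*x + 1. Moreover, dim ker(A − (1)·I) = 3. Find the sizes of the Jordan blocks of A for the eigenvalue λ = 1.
Block sizes for λ = 1: [2, 1, 1]

Step 1 — from the characteristic polynomial, algebraic multiplicity of λ = 1 is 4. From dim ker(A − (1)·I) = 3, there are exactly 3 Jordan blocks for λ = 1.
Step 2 — from the minimal polynomial, the factor (x − 1)^2 tells us the largest block for λ = 1 has size 2.
Step 3 — with total size 4, 3 blocks, and largest block 2, the block sizes (in nonincreasing order) are [2, 1, 1].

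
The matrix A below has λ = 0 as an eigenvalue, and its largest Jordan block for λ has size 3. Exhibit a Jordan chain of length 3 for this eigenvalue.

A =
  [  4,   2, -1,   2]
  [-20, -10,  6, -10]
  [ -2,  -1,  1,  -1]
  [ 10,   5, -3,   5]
A Jordan chain for λ = 0 of length 3:
v_1 = (-2, 8, 0, -4)ᵀ
v_2 = (4, -20, -2, 10)ᵀ
v_3 = (1, 0, 0, 0)ᵀ

Let N = A − (0)·I. We want v_3 with N^3 v_3 = 0 but N^2 v_3 ≠ 0; then v_{j-1} := N · v_j for j = 3, …, 2.

Pick v_3 = (1, 0, 0, 0)ᵀ.
Then v_2 = N · v_3 = (4, -20, -2, 10)ᵀ.
Then v_1 = N · v_2 = (-2, 8, 0, -4)ᵀ.

Sanity check: (A − (0)·I) v_1 = (0, 0, 0, 0)ᵀ = 0. ✓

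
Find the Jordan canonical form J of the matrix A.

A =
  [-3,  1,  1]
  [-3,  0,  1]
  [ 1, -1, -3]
J_3(-2)

The characteristic polynomial is
  det(x·I − A) = x^3 + 6*x^2 + 12*x + 8 = (x + 2)^3

Eigenvalues and multiplicities (the geometric multiplicity of λ is n − rank(A − λI), which equals the number of Jordan blocks for λ):
  λ = -2: algebraic multiplicity = 3, geometric multiplicity = 1

Determining the block sizes for each eigenvalue:
  λ = -2: one block (gm = 1), so the single block has size am = 3 → block sizes [3]

Assembling the blocks gives a Jordan form
J =
  [-2,  1,  0]
  [ 0, -2,  1]
  [ 0,  0, -2]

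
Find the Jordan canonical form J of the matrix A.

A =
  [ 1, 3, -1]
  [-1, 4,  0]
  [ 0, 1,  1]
J_3(2)

The characteristic polynomial is
  det(x·I − A) = x^3 - 6*x^2 + 12*x - 8 = (x - 2)^3

Eigenvalues and multiplicities (the geometric multiplicity of λ is n − rank(A − λI), which equals the number of Jordan blocks for λ):
  λ = 2: algebraic multiplicity = 3, geometric multiplicity = 1

Determining the block sizes for each eigenvalue:
  λ = 2: one block (gm = 1), so the single block has size am = 3 → block sizes [3]

Assembling the blocks gives a Jordan form
J =
  [2, 1, 0]
  [0, 2, 1]
  [0, 0, 2]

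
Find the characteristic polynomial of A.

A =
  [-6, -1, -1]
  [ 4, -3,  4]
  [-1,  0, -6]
x^3 + 15*x^2 + 75*x + 125

Expanding det(x·I − A) (e.g. by cofactor expansion or by noting that A is similar to its Jordan form J, which has the same characteristic polynomial as A) gives
  χ_A(x) = x^3 + 15*x^2 + 75*x + 125
which factors as (x + 5)^3. The eigenvalues (with algebraic multiplicities) are λ = -5 with multiplicity 3.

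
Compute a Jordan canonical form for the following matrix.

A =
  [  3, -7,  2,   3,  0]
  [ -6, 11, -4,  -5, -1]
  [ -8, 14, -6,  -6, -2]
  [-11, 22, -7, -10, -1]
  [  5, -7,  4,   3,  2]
J_3(0) ⊕ J_2(0)

The characteristic polynomial is
  det(x·I − A) = x^5

Eigenvalues and multiplicities (the geometric multiplicity of λ is n − rank(A − λI), which equals the number of Jordan blocks for λ):
  λ = 0: algebraic multiplicity = 5, geometric multiplicity = 2

Determining the block sizes for each eigenvalue:
  λ = 0: with am = 5 and gm = 2, the partition is not yet determined (e.g. several partitions of 5 into 2 parts exist). Let N = A − (0)·I. Computing rank(N^1) = 3, rank(N^2) = 1, rank(N^3) = 0; the number of blocks of size ≥ j is rank(N^{j−1}) − rank(N^j), giving [2, 2, 1]. So we have 1 block(s) of size 3, 1 block(s) of size 2 → block sizes [3, 2]

Assembling the blocks gives a Jordan form
J =
  [0, 1, 0, 0, 0]
  [0, 0, 1, 0, 0]
  [0, 0, 0, 0, 0]
  [0, 0, 0, 0, 1]
  [0, 0, 0, 0, 0]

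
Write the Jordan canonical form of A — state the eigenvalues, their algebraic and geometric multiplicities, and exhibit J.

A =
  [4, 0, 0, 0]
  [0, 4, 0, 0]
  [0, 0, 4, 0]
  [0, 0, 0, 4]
J_1(4) ⊕ J_1(4) ⊕ J_1(4) ⊕ J_1(4)

The characteristic polynomial is
  det(x·I − A) = x^4 - 16*x^3 + 96*x^2 - 256*x + 256 = (x - 4)^4

Eigenvalues and multiplicities (the geometric multiplicity of λ is n − rank(A − λI), which equals the number of Jordan blocks for λ):
  λ = 4: algebraic multiplicity = 4, geometric multiplicity = 4

Determining the block sizes for each eigenvalue:
  λ = 4: gm = am = 4, so every block has size 1 → block sizes [1, 1, 1, 1]

Assembling the blocks gives a Jordan form
J =
  [4, 0, 0, 0]
  [0, 4, 0, 0]
  [0, 0, 4, 0]
  [0, 0, 0, 4]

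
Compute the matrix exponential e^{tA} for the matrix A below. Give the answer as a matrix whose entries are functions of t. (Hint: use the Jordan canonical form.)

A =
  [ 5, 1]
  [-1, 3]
e^{tA} =
  [t*exp(4*t) + exp(4*t), t*exp(4*t)]
  [-t*exp(4*t), -t*exp(4*t) + exp(4*t)]

Strategy: write A = P · J · P⁻¹ where J is a Jordan canonical form, so e^{tA} = P · e^{tJ} · P⁻¹, and e^{tJ} can be computed block-by-block.

A has Jordan form
J =
  [4, 1]
  [0, 4]
(up to reordering of blocks).

Per-block formulas:
  For a 2×2 Jordan block J_2(4): exp(t · J_2(4)) = e^(4t)·(I + t·N), where N is the 2×2 nilpotent shift.

After assembling e^{tJ} and conjugating by P, we get:

e^{tA} =
  [t*exp(4*t) + exp(4*t), t*exp(4*t)]
  [-t*exp(4*t), -t*exp(4*t) + exp(4*t)]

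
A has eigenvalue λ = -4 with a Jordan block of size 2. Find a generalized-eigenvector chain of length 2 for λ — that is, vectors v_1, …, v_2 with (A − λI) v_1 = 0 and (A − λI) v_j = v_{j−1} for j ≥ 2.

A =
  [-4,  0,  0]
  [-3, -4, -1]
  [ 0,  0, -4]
A Jordan chain for λ = -4 of length 2:
v_1 = (0, -3, 0)ᵀ
v_2 = (1, 0, 0)ᵀ

Let N = A − (-4)·I. We want v_2 with N^2 v_2 = 0 but N^1 v_2 ≠ 0; then v_{j-1} := N · v_j for j = 2, …, 2.

Pick v_2 = (1, 0, 0)ᵀ.
Then v_1 = N · v_2 = (0, -3, 0)ᵀ.

Sanity check: (A − (-4)·I) v_1 = (0, 0, 0)ᵀ = 0. ✓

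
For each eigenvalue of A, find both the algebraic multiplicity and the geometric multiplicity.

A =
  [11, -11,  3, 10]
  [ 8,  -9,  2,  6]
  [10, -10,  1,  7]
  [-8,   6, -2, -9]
λ = -3: alg = 1, geom = 1; λ = -1: alg = 3, geom = 1

Step 1 — factor the characteristic polynomial to read off the algebraic multiplicities:
  χ_A(x) = (x + 1)^3*(x + 3)

Step 2 — compute geometric multiplicities via the rank-nullity identity g(λ) = n − rank(A − λI):
  rank(A − (-3)·I) = 3, so dim ker(A − (-3)·I) = n − 3 = 1
  rank(A − (-1)·I) = 3, so dim ker(A − (-1)·I) = n − 3 = 1

Summary:
  λ = -3: algebraic multiplicity = 1, geometric multiplicity = 1
  λ = -1: algebraic multiplicity = 3, geometric multiplicity = 1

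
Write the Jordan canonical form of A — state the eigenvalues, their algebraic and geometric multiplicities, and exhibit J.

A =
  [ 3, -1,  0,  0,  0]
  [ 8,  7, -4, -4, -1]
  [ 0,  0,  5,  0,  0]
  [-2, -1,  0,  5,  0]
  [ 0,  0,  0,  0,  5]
J_3(5) ⊕ J_1(5) ⊕ J_1(5)

The characteristic polynomial is
  det(x·I − A) = x^5 - 25*x^4 + 250*x^3 - 1250*x^2 + 3125*x - 3125 = (x - 5)^5

Eigenvalues and multiplicities (the geometric multiplicity of λ is n − rank(A − λI), which equals the number of Jordan blocks for λ):
  λ = 5: algebraic multiplicity = 5, geometric multiplicity = 3

Determining the block sizes for each eigenvalue:
  λ = 5: with am = 5 and gm = 3, the partition is not yet determined (e.g. several partitions of 5 into 3 parts exist). Let N = A − (5)·I. Computing rank(N^1) = 2, rank(N^2) = 1, rank(N^3) = 0; the number of blocks of size ≥ j is rank(N^{j−1}) − rank(N^j), giving [3, 1, 1]. So we have 1 block(s) of size 3, 2 block(s) of size 1 → block sizes [3, 1, 1]

Assembling the blocks gives a Jordan form
J =
  [5, 1, 0, 0, 0]
  [0, 5, 1, 0, 0]
  [0, 0, 5, 0, 0]
  [0, 0, 0, 5, 0]
  [0, 0, 0, 0, 5]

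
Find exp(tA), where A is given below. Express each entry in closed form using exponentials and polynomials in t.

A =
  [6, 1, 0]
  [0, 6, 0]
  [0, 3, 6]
e^{tA} =
  [exp(6*t), t*exp(6*t), 0]
  [0, exp(6*t), 0]
  [0, 3*t*exp(6*t), exp(6*t)]

Strategy: write A = P · J · P⁻¹ where J is a Jordan canonical form, so e^{tA} = P · e^{tJ} · P⁻¹, and e^{tJ} can be computed block-by-block.

A has Jordan form
J =
  [6, 1, 0]
  [0, 6, 0]
  [0, 0, 6]
(up to reordering of blocks).

Per-block formulas:
  For a 1×1 block at λ = 6: exp(t · [6]) = [e^(6t)].
  For a 2×2 Jordan block J_2(6): exp(t · J_2(6)) = e^(6t)·(I + t·N), where N is the 2×2 nilpotent shift.

After assembling e^{tJ} and conjugating by P, we get:

e^{tA} =
  [exp(6*t), t*exp(6*t), 0]
  [0, exp(6*t), 0]
  [0, 3*t*exp(6*t), exp(6*t)]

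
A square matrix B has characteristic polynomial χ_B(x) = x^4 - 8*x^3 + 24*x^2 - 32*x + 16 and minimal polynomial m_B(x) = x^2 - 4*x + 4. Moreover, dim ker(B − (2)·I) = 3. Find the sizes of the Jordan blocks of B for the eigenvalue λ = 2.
Block sizes for λ = 2: [2, 1, 1]

Step 1 — from the characteristic polynomial, algebraic multiplicity of λ = 2 is 4. From dim ker(B − (2)·I) = 3, there are exactly 3 Jordan blocks for λ = 2.
Step 2 — from the minimal polynomial, the factor (x − 2)^2 tells us the largest block for λ = 2 has size 2.
Step 3 — with total size 4, 3 blocks, and largest block 2, the block sizes (in nonincreasing order) are [2, 1, 1].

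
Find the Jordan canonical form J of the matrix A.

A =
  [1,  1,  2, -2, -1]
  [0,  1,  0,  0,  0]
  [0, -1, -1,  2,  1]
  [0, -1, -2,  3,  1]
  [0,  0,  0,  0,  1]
J_2(1) ⊕ J_1(1) ⊕ J_1(1) ⊕ J_1(1)

The characteristic polynomial is
  det(x·I − A) = x^5 - 5*x^4 + 10*x^3 - 10*x^2 + 5*x - 1 = (x - 1)^5

Eigenvalues and multiplicities (the geometric multiplicity of λ is n − rank(A − λI), which equals the number of Jordan blocks for λ):
  λ = 1: algebraic multiplicity = 5, geometric multiplicity = 4

Determining the block sizes for each eigenvalue:
  λ = 1: 4 blocks summing to 5 forces exactly one block of size 2 and the rest size 1 → block sizes [2, 1, 1, 1]

Assembling the blocks gives a Jordan form
J =
  [1, 1, 0, 0, 0]
  [0, 1, 0, 0, 0]
  [0, 0, 1, 0, 0]
  [0, 0, 0, 1, 0]
  [0, 0, 0, 0, 1]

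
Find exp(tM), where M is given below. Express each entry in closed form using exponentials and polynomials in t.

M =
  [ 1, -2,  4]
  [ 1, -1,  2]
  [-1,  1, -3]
e^{tM} =
  [-t^2*exp(-t) + 2*t*exp(-t) + exp(-t), -2*t*exp(-t), -2*t^2*exp(-t) + 4*t*exp(-t)]
  [t*exp(-t), exp(-t), 2*t*exp(-t)]
  [t^2*exp(-t)/2 - t*exp(-t), t*exp(-t), t^2*exp(-t) - 2*t*exp(-t) + exp(-t)]

Strategy: write M = P · J · P⁻¹ where J is a Jordan canonical form, so e^{tM} = P · e^{tJ} · P⁻¹, and e^{tJ} can be computed block-by-block.

M has Jordan form
J =
  [-1,  1,  0]
  [ 0, -1,  1]
  [ 0,  0, -1]
(up to reordering of blocks).

Per-block formulas:
  For a 3×3 Jordan block J_3(-1): exp(t · J_3(-1)) = e^(-1t)·(I + t·N + (t^2/2)·N^2), where N is the 3×3 nilpotent shift.

After assembling e^{tJ} and conjugating by P, we get:

e^{tM} =
  [-t^2*exp(-t) + 2*t*exp(-t) + exp(-t), -2*t*exp(-t), -2*t^2*exp(-t) + 4*t*exp(-t)]
  [t*exp(-t), exp(-t), 2*t*exp(-t)]
  [t^2*exp(-t)/2 - t*exp(-t), t*exp(-t), t^2*exp(-t) - 2*t*exp(-t) + exp(-t)]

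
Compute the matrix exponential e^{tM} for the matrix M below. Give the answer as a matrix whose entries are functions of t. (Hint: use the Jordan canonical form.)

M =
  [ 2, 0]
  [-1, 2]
e^{tM} =
  [exp(2*t), 0]
  [-t*exp(2*t), exp(2*t)]

Strategy: write M = P · J · P⁻¹ where J is a Jordan canonical form, so e^{tM} = P · e^{tJ} · P⁻¹, and e^{tJ} can be computed block-by-block.

M has Jordan form
J =
  [2, 1]
  [0, 2]
(up to reordering of blocks).

Per-block formulas:
  For a 2×2 Jordan block J_2(2): exp(t · J_2(2)) = e^(2t)·(I + t·N), where N is the 2×2 nilpotent shift.

After assembling e^{tJ} and conjugating by P, we get:

e^{tM} =
  [exp(2*t), 0]
  [-t*exp(2*t), exp(2*t)]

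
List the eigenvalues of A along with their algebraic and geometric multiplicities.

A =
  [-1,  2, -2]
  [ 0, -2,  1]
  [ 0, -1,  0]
λ = -1: alg = 3, geom = 2

Step 1 — factor the characteristic polynomial to read off the algebraic multiplicities:
  χ_A(x) = (x + 1)^3

Step 2 — compute geometric multiplicities via the rank-nullity identity g(λ) = n − rank(A − λI):
  rank(A − (-1)·I) = 1, so dim ker(A − (-1)·I) = n − 1 = 2

Summary:
  λ = -1: algebraic multiplicity = 3, geometric multiplicity = 2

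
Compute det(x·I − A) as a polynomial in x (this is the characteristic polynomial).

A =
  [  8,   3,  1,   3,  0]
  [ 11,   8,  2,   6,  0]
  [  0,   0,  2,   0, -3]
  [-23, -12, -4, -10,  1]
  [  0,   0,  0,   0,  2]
x^5 - 10*x^4 + 40*x^3 - 80*x^2 + 80*x - 32

Expanding det(x·I − A) (e.g. by cofactor expansion or by noting that A is similar to its Jordan form J, which has the same characteristic polynomial as A) gives
  χ_A(x) = x^5 - 10*x^4 + 40*x^3 - 80*x^2 + 80*x - 32
which factors as (x - 2)^5. The eigenvalues (with algebraic multiplicities) are λ = 2 with multiplicity 5.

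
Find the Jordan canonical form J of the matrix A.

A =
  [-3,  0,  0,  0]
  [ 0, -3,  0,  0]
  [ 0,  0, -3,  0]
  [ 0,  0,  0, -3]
J_1(-3) ⊕ J_1(-3) ⊕ J_1(-3) ⊕ J_1(-3)

The characteristic polynomial is
  det(x·I − A) = x^4 + 12*x^3 + 54*x^2 + 108*x + 81 = (x + 3)^4

Eigenvalues and multiplicities (the geometric multiplicity of λ is n − rank(A − λI), which equals the number of Jordan blocks for λ):
  λ = -3: algebraic multiplicity = 4, geometric multiplicity = 4

Determining the block sizes for each eigenvalue:
  λ = -3: gm = am = 4, so every block has size 1 → block sizes [1, 1, 1, 1]

Assembling the blocks gives a Jordan form
J =
  [-3,  0,  0,  0]
  [ 0, -3,  0,  0]
  [ 0,  0, -3,  0]
  [ 0,  0,  0, -3]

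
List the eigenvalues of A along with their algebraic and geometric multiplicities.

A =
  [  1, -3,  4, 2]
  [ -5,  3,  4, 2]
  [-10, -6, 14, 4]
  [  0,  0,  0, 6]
λ = 6: alg = 4, geom = 3

Step 1 — factor the characteristic polynomial to read off the algebraic multiplicities:
  χ_A(x) = (x - 6)^4

Step 2 — compute geometric multiplicities via the rank-nullity identity g(λ) = n − rank(A − λI):
  rank(A − (6)·I) = 1, so dim ker(A − (6)·I) = n − 1 = 3

Summary:
  λ = 6: algebraic multiplicity = 4, geometric multiplicity = 3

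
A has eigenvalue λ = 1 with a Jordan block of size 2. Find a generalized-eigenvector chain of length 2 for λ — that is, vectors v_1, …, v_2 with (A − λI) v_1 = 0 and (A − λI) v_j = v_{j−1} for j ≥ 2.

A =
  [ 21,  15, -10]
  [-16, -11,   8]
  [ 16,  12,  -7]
A Jordan chain for λ = 1 of length 2:
v_1 = (20, -16, 16)ᵀ
v_2 = (1, 0, 0)ᵀ

Let N = A − (1)·I. We want v_2 with N^2 v_2 = 0 but N^1 v_2 ≠ 0; then v_{j-1} := N · v_j for j = 2, …, 2.

Pick v_2 = (1, 0, 0)ᵀ.
Then v_1 = N · v_2 = (20, -16, 16)ᵀ.

Sanity check: (A − (1)·I) v_1 = (0, 0, 0)ᵀ = 0. ✓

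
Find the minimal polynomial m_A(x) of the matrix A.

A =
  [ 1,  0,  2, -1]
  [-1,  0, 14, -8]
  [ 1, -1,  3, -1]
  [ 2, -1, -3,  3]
x^4 - 7*x^3 + 18*x^2 - 20*x + 8

The characteristic polynomial is χ_A(x) = (x - 2)^3*(x - 1), so the eigenvalues are known. The minimal polynomial is
  m_A(x) = Π_λ (x − λ)^{k_λ}
where k_λ is the size of the *largest* Jordan block for λ (equivalently, the smallest k with (A − λI)^k v = 0 for every generalised eigenvector v of λ).

  λ = 1: largest Jordan block has size 1, contributing (x − 1)
  λ = 2: largest Jordan block has size 3, contributing (x − 2)^3

So m_A(x) = (x - 2)^3*(x - 1) = x^4 - 7*x^3 + 18*x^2 - 20*x + 8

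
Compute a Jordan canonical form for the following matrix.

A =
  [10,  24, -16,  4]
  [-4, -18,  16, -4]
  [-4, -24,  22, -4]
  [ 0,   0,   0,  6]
J_1(2) ⊕ J_1(6) ⊕ J_1(6) ⊕ J_1(6)

The characteristic polynomial is
  det(x·I − A) = x^4 - 20*x^3 + 144*x^2 - 432*x + 432 = (x - 6)^3*(x - 2)

Eigenvalues and multiplicities (the geometric multiplicity of λ is n − rank(A − λI), which equals the number of Jordan blocks for λ):
  λ = 2: algebraic multiplicity = 1, geometric multiplicity = 1
  λ = 6: algebraic multiplicity = 3, geometric multiplicity = 3

Determining the block sizes for each eigenvalue:
  λ = 2: one block (gm = 1), so the single block has size am = 1 → block sizes [1]
  λ = 6: gm = am = 3, so every block has size 1 → block sizes [1, 1, 1]

Assembling the blocks gives a Jordan form
J =
  [2, 0, 0, 0]
  [0, 6, 0, 0]
  [0, 0, 6, 0]
  [0, 0, 0, 6]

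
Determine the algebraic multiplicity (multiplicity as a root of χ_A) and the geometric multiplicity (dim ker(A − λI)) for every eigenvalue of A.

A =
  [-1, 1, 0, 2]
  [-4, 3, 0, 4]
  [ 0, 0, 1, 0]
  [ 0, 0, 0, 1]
λ = 1: alg = 4, geom = 3

Step 1 — factor the characteristic polynomial to read off the algebraic multiplicities:
  χ_A(x) = (x - 1)^4

Step 2 — compute geometric multiplicities via the rank-nullity identity g(λ) = n − rank(A − λI):
  rank(A − (1)·I) = 1, so dim ker(A − (1)·I) = n − 1 = 3

Summary:
  λ = 1: algebraic multiplicity = 4, geometric multiplicity = 3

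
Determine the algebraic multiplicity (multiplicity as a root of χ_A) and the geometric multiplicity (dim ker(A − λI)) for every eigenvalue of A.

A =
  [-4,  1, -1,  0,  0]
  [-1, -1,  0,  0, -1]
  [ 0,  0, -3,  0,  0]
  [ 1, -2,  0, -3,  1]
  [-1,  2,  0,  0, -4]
λ = -3: alg = 5, geom = 3

Step 1 — factor the characteristic polynomial to read off the algebraic multiplicities:
  χ_A(x) = (x + 3)^5

Step 2 — compute geometric multiplicities via the rank-nullity identity g(λ) = n − rank(A − λI):
  rank(A − (-3)·I) = 2, so dim ker(A − (-3)·I) = n − 2 = 3

Summary:
  λ = -3: algebraic multiplicity = 5, geometric multiplicity = 3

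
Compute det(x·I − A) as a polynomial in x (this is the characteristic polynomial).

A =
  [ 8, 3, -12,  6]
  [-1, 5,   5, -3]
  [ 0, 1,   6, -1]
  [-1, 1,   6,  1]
x^4 - 20*x^3 + 150*x^2 - 500*x + 625

Expanding det(x·I − A) (e.g. by cofactor expansion or by noting that A is similar to its Jordan form J, which has the same characteristic polynomial as A) gives
  χ_A(x) = x^4 - 20*x^3 + 150*x^2 - 500*x + 625
which factors as (x - 5)^4. The eigenvalues (with algebraic multiplicities) are λ = 5 with multiplicity 4.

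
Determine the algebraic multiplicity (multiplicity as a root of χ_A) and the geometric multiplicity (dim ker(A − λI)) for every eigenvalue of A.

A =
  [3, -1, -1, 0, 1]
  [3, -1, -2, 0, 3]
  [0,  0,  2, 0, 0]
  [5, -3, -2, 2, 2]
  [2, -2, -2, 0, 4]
λ = 2: alg = 5, geom = 2

Step 1 — factor the characteristic polynomial to read off the algebraic multiplicities:
  χ_A(x) = (x - 2)^5

Step 2 — compute geometric multiplicities via the rank-nullity identity g(λ) = n − rank(A − λI):
  rank(A − (2)·I) = 3, so dim ker(A − (2)·I) = n − 3 = 2

Summary:
  λ = 2: algebraic multiplicity = 5, geometric multiplicity = 2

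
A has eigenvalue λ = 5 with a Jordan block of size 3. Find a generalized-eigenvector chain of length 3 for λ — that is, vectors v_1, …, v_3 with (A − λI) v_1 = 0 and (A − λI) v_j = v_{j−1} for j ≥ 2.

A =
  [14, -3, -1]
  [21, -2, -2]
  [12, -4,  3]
A Jordan chain for λ = 5 of length 3:
v_1 = (6, 18, 0)ᵀ
v_2 = (9, 21, 12)ᵀ
v_3 = (1, 0, 0)ᵀ

Let N = A − (5)·I. We want v_3 with N^3 v_3 = 0 but N^2 v_3 ≠ 0; then v_{j-1} := N · v_j for j = 3, …, 2.

Pick v_3 = (1, 0, 0)ᵀ.
Then v_2 = N · v_3 = (9, 21, 12)ᵀ.
Then v_1 = N · v_2 = (6, 18, 0)ᵀ.

Sanity check: (A − (5)·I) v_1 = (0, 0, 0)ᵀ = 0. ✓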